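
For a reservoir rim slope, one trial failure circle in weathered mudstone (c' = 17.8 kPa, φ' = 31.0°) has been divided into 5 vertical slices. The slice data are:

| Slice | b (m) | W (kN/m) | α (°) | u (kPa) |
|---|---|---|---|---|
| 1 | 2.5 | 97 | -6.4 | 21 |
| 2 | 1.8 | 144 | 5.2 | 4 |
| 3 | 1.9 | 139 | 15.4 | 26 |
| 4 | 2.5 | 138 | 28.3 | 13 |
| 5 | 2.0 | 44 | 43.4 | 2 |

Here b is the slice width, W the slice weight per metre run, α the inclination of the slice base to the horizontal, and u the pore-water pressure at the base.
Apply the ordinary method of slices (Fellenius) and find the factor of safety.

Ordinary method of slices: FS = Σ[c'·Δl_i + (W_i cosα_i − u_i·Δl_i)·tanφ'] / Σ W_i sinα_i, with Δl_i = b_i / cosα_i.
Slice 1: Δl = 2.5/cos(-6.4°) = 2.516 m; N'_1 = 97·cos(-6.4°) − 21·2.516 = 43.6; c'Δl = 44.78; W sinα = -10.8
Slice 2: Δl = 1.8/cos5.2° = 1.807 m; N'_2 = 144·cos5.2° − 4·1.807 = 136.2; c'Δl = 32.17; W sinα = 13.1
Slice 3: Δl = 1.9/cos15.4° = 1.971 m; N'_3 = 139·cos15.4° − 26·1.971 = 82.8; c'Δl = 35.08; W sinα = 36.9
Slice 4: Δl = 2.5/cos28.3° = 2.839 m; N'_4 = 138·cos28.3° − 13·2.839 = 84.6; c'Δl = 50.54; W sinα = 65.4
Slice 5: Δl = 2.0/cos43.4° = 2.753 m; N'_5 = 44·cos43.4° − 2·2.753 = 26.5; c'Δl = 49.00; W sinα = 30.2
Σc'Δl = 211.6 kN/m; ΣN' = 373.6 kN/m; ΣW sinα = 134.8 kN/m
Resisting = 211.6 + 373.6·tan31.0° = 211.6 + 224.5 = 436.0 kN/m
FS = 436.0 / 134.8 = 3.235

FS = 3.23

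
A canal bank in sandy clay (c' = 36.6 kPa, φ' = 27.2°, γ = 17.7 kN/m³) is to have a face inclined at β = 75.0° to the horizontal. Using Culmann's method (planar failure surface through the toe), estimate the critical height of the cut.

Culmann's analysis gives the critical failure plane at α_cr = (β + φ')/2 = (75.0 + 27.2)/2 = 51.1°, and the critical height
H_c = (4c'/γ) · sinβ cosφ' / [1 − cos(β − φ')]
    = (4·36.6/17.7) · sin75.0°·cos27.2° / [1 − cos(47.8°)]
    = 8.271 · 0.9659·0.8894 / [1 − 0.6717]
    = 8.271 · 0.8591 / 0.3283
    = 21.65 m

H_c = 21.65 m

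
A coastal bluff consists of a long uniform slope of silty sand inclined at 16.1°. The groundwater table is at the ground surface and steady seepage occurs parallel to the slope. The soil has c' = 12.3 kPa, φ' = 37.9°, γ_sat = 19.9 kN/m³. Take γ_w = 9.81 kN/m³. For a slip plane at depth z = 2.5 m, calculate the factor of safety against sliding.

FS = 2.30

With seepage parallel to the slope and the water table at the surface, the effective normal stress on the slip plane uses the buoyant unit weight γ' = γ_sat − γ_w while the driving shear stress uses γ_sat:
FS = [c' + γ' z cos²β tanφ'] / [γ_sat z sinβ cosβ]
γ' = 19.9 − 9.81 = 10.09 kN/m³
Numerator = 12.3 + 10.09·2.5·cos²16.1°·tan37.9° = 12.3 + 10.09·2.5·0.9231·0.7785 = 30.427 kPa
Denominator = 19.9·2.5·sin16.1°·cos16.1° = 19.9·2.5·0.2773·0.9608 = 13.255 kPa
FS = 30.427 / 13.255 = 2.295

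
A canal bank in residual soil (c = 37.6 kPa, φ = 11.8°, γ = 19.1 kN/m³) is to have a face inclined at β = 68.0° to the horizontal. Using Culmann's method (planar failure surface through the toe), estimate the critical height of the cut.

H_c = 16.11 m

Culmann's analysis gives the critical failure plane at α_cr = (β + φ)/2 = (68.0 + 11.8)/2 = 39.9°, and the critical height
H_c = (4c/γ) · sinβ cosφ / [1 − cos(β − φ)]
    = (4·37.6/19.1) · sin68.0°·cos11.8° / [1 − cos(56.2°)]
    = 7.874 · 0.9272·0.9789 / [1 − 0.5563]
    = 7.874 · 0.9076 / 0.4437
    = 16.11 m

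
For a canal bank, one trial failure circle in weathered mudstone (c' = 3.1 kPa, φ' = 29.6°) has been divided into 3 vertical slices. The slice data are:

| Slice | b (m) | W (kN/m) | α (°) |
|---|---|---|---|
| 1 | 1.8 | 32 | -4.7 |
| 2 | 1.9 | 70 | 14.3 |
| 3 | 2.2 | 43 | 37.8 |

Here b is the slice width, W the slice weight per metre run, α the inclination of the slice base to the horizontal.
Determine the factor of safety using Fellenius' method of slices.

Ordinary method of slices: FS = Σ[c'·Δl_i + (W_i cosα_i)·tanφ'] / Σ W_i sinα_i, with Δl_i = b_i / cosα_i.
Slice 1: Δl = 1.8/cos(-4.7°) = 1.806 m; N'_1 = 32·cos(-4.7°) = 31.9; c'Δl = 5.60; W sinα = -2.6
Slice 2: Δl = 1.9/cos14.3° = 1.961 m; N'_2 = 70·cos14.3° = 67.8; c'Δl = 6.08; W sinα = 17.3
Slice 3: Δl = 2.2/cos37.8° = 2.784 m; N'_3 = 43·cos37.8° = 34.0; c'Δl = 8.63; W sinα = 26.4
Σc'Δl = 20.3 kN/m; ΣN' = 133.7 kN/m; ΣW sinα = 41.0 kN/m
Resisting = 20.3 + 133.7·tan29.6° = 20.3 + 76.0 = 96.3 kN/m
FS = 96.3 / 41.0 = 2.347

FS = 2.35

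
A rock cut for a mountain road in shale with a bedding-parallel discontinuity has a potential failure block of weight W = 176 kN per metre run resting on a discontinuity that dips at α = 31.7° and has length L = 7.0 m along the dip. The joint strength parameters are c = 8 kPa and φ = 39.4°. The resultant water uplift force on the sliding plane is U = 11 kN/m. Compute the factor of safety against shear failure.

FS = 1.84

Resolving the block weight along and normal to the plane and applying the Mohr–Coulomb strength on the joint:
N' = W cosα − U = 176·cos31.7° − 11 = 138.7 kN/m
Driving force T = W sinα = 176·sin31.7° = 92.5 kN/m
Resisting force R = c·L + N'·tanφ = 8·7.0 + 138.7·tan39.4° = 56.0 + 114.0 = 170.0 kN/m
FS = R / T = 170.0 / 92.5 = 1.838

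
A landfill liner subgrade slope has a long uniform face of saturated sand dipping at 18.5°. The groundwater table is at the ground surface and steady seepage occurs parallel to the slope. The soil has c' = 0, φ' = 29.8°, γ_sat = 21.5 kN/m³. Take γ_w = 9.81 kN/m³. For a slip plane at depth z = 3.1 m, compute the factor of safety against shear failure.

With seepage parallel to the slope and the water table at the surface, the effective normal stress on the slip plane uses the buoyant unit weight γ' = γ_sat − γ_w while the driving shear stress uses γ_sat:
FS = [c' + γ' z cos²β tanφ'] / [γ_sat z sinβ cosβ]
(For c' = 0 this reduces to FS = (γ'/γ_sat)·tanφ'/tanβ.)
γ' = 21.5 − 9.81 = 11.69 kN/m³
Numerator = 0.0 + 11.69·3.1·cos²18.5°·tan29.8° = 0.0 + 11.69·3.1·0.8993·0.5727 = 18.665 kPa
Denominator = 21.5·3.1·sin18.5°·cos18.5° = 21.5·3.1·0.3173·0.9483 = 20.055 kPa
FS = 18.665 / 20.055 = 0.931

FS = 0.93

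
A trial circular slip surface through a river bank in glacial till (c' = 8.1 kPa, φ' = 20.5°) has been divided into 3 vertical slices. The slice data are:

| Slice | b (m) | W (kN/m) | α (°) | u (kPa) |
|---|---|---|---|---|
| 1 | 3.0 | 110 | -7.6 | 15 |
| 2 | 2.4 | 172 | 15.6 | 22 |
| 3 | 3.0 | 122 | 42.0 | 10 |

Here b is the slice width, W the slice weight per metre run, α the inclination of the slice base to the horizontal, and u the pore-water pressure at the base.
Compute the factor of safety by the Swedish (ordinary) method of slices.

FS = 1.42

Ordinary method of slices: FS = Σ[c'·Δl_i + (W_i cosα_i − u_i·Δl_i)·tanφ'] / Σ W_i sinα_i, with Δl_i = b_i / cosα_i.
Slice 1: Δl = 3.0/cos(-7.6°) = 3.027 m; N'_1 = 110·cos(-7.6°) − 15·3.027 = 63.6; c'Δl = 24.52; W sinα = -14.5
Slice 2: Δl = 2.4/cos15.6° = 2.492 m; N'_2 = 172·cos15.6° − 22·2.492 = 110.8; c'Δl = 20.18; W sinα = 46.3
Slice 3: Δl = 3.0/cos42.0° = 4.037 m; N'_3 = 122·cos42.0° − 10·4.037 = 50.3; c'Δl = 32.70; W sinα = 81.6
Σc'Δl = 77.4 kN/m; ΣN' = 224.8 kN/m; ΣW sinα = 113.3 kN/m
Resisting = 77.4 + 224.8·tan20.5° = 77.4 + 84.0 = 161.4 kN/m
FS = 161.4 / 113.3 = 1.424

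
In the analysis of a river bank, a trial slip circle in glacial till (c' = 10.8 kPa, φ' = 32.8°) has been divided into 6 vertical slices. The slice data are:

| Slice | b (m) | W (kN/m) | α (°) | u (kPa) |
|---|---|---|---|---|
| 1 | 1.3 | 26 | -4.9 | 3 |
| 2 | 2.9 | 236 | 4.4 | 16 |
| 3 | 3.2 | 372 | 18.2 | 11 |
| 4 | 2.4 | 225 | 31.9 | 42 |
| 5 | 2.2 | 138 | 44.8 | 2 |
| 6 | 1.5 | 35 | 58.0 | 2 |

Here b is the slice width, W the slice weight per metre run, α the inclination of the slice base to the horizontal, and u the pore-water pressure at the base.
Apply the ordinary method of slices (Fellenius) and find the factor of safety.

Ordinary method of slices: FS = Σ[c'·Δl_i + (W_i cosα_i − u_i·Δl_i)·tanφ'] / Σ W_i sinα_i, with Δl_i = b_i / cosα_i.
Slice 1: Δl = 1.3/cos(-4.9°) = 1.305 m; N'_1 = 26·cos(-4.9°) − 3·1.305 = 22.0; c'Δl = 14.09; W sinα = -2.2
Slice 2: Δl = 2.9/cos4.4° = 2.909 m; N'_2 = 236·cos4.4° − 16·2.909 = 188.8; c'Δl = 31.41; W sinα = 18.1
Slice 3: Δl = 3.2/cos18.2° = 3.369 m; N'_3 = 372·cos18.2° − 11·3.369 = 316.3; c'Δl = 36.38; W sinα = 116.2
Slice 4: Δl = 2.4/cos31.9° = 2.827 m; N'_4 = 225·cos31.9° − 42·2.827 = 72.3; c'Δl = 30.53; W sinα = 118.9
Slice 5: Δl = 2.2/cos44.8° = 3.100 m; N'_5 = 138·cos44.8° − 2·3.100 = 91.7; c'Δl = 33.49; W sinα = 97.2
Slice 6: Δl = 1.5/cos58.0° = 2.831 m; N'_6 = 35·cos58.0° − 2·2.831 = 12.9; c'Δl = 30.57; W sinα = 29.7
Σc'Δl = 176.5 kN/m; ΣN' = 704.0 kN/m; ΣW sinα = 377.9 kN/m
Resisting = 176.5 + 704.0·tan32.8° = 176.5 + 453.7 = 630.2 kN/m
FS = 630.2 / 377.9 = 1.668

FS = 1.67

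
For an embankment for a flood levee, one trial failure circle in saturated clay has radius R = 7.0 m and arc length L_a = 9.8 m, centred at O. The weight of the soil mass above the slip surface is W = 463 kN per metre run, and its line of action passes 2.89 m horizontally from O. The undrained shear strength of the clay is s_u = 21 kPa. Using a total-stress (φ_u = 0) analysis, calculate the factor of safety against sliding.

FS = 1.08

Taking moments about the centre O, the resisting moment is provided by the undrained shear strength acting along the arc:
M_R = s_u·L_a·R = 21·9.80·7.0 = 1440.6 kN·m/m
M_D = W·d = 463·2.89 = 1338.1 kN·m/m
FS = M_R / M_D = 1440.6 / 1338.1 = 1.077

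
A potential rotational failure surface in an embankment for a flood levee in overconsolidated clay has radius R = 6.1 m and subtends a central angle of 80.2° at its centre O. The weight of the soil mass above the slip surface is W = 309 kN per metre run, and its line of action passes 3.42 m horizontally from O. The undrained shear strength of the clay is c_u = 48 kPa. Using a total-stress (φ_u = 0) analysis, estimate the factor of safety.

Taking moments about the centre O, the resisting moment is provided by the undrained shear strength acting along the arc:
Arc length L_a = R·θ = 6.1·(80.2°·π/180) = 6.1·1.3998 = 8.54 m
M_R = c_u·L_a·R = 48·8.54·6.1 = 2500.1 kN·m/m
M_D = W·d = 309·3.42 = 1056.8 kN·m/m
FS = M_R / M_D = 2500.1 / 1056.8 = 2.366

FS = 2.37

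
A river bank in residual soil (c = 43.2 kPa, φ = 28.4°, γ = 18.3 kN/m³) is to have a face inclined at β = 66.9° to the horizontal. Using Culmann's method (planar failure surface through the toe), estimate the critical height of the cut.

H_c = 35.14 m

Culmann's analysis gives the critical failure plane at α_cr = (β + φ)/2 = (66.9 + 28.4)/2 = 47.7°, and the critical height
H_c = (4c/γ) · sinβ cosφ / [1 − cos(β − φ)]
    = (4·43.2/18.3) · sin66.9°·cos28.4° / [1 − cos(38.5°)]
    = 9.443 · 0.9198·0.8796 / [1 − 0.7826]
    = 9.443 · 0.8091 / 0.2174
    = 35.14 m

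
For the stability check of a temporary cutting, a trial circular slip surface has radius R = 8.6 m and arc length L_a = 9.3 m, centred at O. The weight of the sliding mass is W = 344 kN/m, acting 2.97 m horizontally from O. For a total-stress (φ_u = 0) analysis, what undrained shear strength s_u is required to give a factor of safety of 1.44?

s_u = 18.4 kPa

FS = s_u·L_a·R / (W·d), so s_u = FS·W·d / (L_a·R).
s_u = 1.44·344·2.97 / (9.30·8.6) = 1471.2 / 79.98 = 18.39 kPa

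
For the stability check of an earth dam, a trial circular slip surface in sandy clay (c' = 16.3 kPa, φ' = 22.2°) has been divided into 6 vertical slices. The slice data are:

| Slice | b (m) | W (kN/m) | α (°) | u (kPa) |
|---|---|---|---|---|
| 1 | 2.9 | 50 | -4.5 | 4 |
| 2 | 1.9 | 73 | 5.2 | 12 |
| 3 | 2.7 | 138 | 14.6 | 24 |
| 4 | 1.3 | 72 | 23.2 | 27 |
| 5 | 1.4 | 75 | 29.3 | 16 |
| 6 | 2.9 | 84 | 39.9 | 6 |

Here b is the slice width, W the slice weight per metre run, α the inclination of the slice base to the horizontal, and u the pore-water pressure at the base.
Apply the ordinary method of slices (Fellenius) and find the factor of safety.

Ordinary method of slices: FS = Σ[c'·Δl_i + (W_i cosα_i − u_i·Δl_i)·tanφ'] / Σ W_i sinα_i, with Δl_i = b_i / cosα_i.
Slice 1: Δl = 2.9/cos(-4.5°) = 2.909 m; N'_1 = 50·cos(-4.5°) − 4·2.909 = 38.2; c'Δl = 47.42; W sinα = -3.9
Slice 2: Δl = 1.9/cos5.2° = 1.908 m; N'_2 = 73·cos5.2° − 12·1.908 = 49.8; c'Δl = 31.10; W sinα = 6.6
Slice 3: Δl = 2.7/cos14.6° = 2.790 m; N'_3 = 138·cos14.6° − 24·2.790 = 66.6; c'Δl = 45.48; W sinα = 34.8
Slice 4: Δl = 1.3/cos23.2° = 1.414 m; N'_4 = 72·cos23.2° − 27·1.414 = 28.0; c'Δl = 23.05; W sinα = 28.4
Slice 5: Δl = 1.4/cos29.3° = 1.605 m; N'_5 = 75·cos29.3° − 16·1.605 = 39.7; c'Δl = 26.17; W sinα = 36.7
Slice 6: Δl = 2.9/cos39.9° = 3.780 m; N'_6 = 84·cos39.9° − 6·3.780 = 41.8; c'Δl = 61.62; W sinα = 53.9
Σc'Δl = 234.8 kN/m; ΣN' = 264.1 kN/m; ΣW sinα = 156.4 kN/m
Resisting = 234.8 + 264.1·tan22.2° = 234.8 + 107.8 = 342.6 kN/m
FS = 342.6 / 156.4 = 2.190

FS = 2.19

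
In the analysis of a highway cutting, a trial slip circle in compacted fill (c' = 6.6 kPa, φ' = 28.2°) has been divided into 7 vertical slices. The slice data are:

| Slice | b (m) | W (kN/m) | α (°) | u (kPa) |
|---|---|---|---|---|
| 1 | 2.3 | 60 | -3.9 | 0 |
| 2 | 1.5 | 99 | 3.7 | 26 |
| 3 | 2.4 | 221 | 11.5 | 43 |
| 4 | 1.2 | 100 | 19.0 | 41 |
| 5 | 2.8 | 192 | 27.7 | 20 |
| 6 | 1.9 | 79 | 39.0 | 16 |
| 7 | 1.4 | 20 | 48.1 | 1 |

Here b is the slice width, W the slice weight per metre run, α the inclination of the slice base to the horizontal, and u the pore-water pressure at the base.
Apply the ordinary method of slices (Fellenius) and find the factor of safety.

FS = 1.38

Ordinary method of slices: FS = Σ[c'·Δl_i + (W_i cosα_i − u_i·Δl_i)·tanφ'] / Σ W_i sinα_i, with Δl_i = b_i / cosα_i.
Slice 1: Δl = 2.3/cos(-3.9°) = 2.305 m; N'_1 = 60·cos(-3.9°) − 0·2.305 = 59.9; c'Δl = 15.22; W sinα = -4.1
Slice 2: Δl = 1.5/cos3.7° = 1.503 m; N'_2 = 99·cos3.7° − 26·1.503 = 59.7; c'Δl = 9.92; W sinα = 6.4
Slice 3: Δl = 2.4/cos11.5° = 2.449 m; N'_3 = 221·cos11.5° − 43·2.449 = 111.2; c'Δl = 16.16; W sinα = 44.1
Slice 4: Δl = 1.2/cos19.0° = 1.269 m; N'_4 = 100·cos19.0° − 41·1.269 = 42.5; c'Δl = 8.38; W sinα = 32.6
Slice 5: Δl = 2.8/cos27.7° = 3.162 m; N'_5 = 192·cos27.7° − 20·3.162 = 106.7; c'Δl = 20.87; W sinα = 89.2
Slice 6: Δl = 1.9/cos39.0° = 2.445 m; N'_6 = 79·cos39.0° − 16·2.445 = 22.3; c'Δl = 16.14; W sinα = 49.7
Slice 7: Δl = 1.4/cos48.1° = 2.096 m; N'_7 = 20·cos48.1° − 1·2.096 = 11.3; c'Δl = 13.84; W sinα = 14.9
Σc'Δl = 100.5 kN/m; ΣN' = 413.6 kN/m; ΣW sinα = 232.8 kN/m
Resisting = 100.5 + 413.6·tan28.2° = 100.5 + 221.8 = 322.3 kN/m
FS = 322.3 / 232.8 = 1.385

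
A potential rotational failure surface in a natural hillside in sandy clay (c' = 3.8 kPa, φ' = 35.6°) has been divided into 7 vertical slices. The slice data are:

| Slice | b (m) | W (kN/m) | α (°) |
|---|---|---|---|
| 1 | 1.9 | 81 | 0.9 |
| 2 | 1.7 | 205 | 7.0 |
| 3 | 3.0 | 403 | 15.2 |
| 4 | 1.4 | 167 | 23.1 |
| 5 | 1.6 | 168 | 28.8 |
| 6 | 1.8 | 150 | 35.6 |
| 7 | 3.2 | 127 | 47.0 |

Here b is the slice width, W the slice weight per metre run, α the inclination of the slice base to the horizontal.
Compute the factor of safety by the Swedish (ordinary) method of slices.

FS = 1.99

Ordinary method of slices: FS = Σ[c'·Δl_i + (W_i cosα_i)·tanφ'] / Σ W_i sinα_i, with Δl_i = b_i / cosα_i.
Slice 1: Δl = 1.9/cos0.9° = 1.900 m; N'_1 = 81·cos0.9° = 81.0; c'Δl = 7.22; W sinα = 1.3
Slice 2: Δl = 1.7/cos7.0° = 1.713 m; N'_2 = 205·cos7.0° = 203.5; c'Δl = 6.51; W sinα = 25.0
Slice 3: Δl = 3.0/cos15.2° = 3.109 m; N'_3 = 403·cos15.2° = 388.9; c'Δl = 11.81; W sinα = 105.7
Slice 4: Δl = 1.4/cos23.1° = 1.522 m; N'_4 = 167·cos23.1° = 153.6; c'Δl = 5.78; W sinα = 65.5
Slice 5: Δl = 1.6/cos28.8° = 1.826 m; N'_5 = 168·cos28.8° = 147.2; c'Δl = 6.94; W sinα = 80.9
Slice 6: Δl = 1.8/cos35.6° = 2.214 m; N'_6 = 150·cos35.6° = 122.0; c'Δl = 8.41; W sinα = 87.3
Slice 7: Δl = 3.2/cos47.0° = 4.692 m; N'_7 = 127·cos47.0° = 86.6; c'Δl = 17.83; W sinα = 92.9
Σc'Δl = 64.5 kN/m; ΣN' = 1182.8 kN/m; ΣW sinα = 458.6 kN/m
Resisting = 64.5 + 1182.8·tan35.6° = 64.5 + 846.8 = 911.3 kN/m
FS = 911.3 / 458.6 = 1.987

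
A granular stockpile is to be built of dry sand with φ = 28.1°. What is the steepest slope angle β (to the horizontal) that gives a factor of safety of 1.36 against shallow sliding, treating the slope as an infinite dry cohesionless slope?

β = 21.4°

For an infinite dry cohesionless slope FS = tanφ/tanβ, so tanβ = tanφ / FS.
tanβ = tan28.1° / 1.36 = 0.5340 / 1.36 = 0.3926
β = arctan(0.3926) = 21.44°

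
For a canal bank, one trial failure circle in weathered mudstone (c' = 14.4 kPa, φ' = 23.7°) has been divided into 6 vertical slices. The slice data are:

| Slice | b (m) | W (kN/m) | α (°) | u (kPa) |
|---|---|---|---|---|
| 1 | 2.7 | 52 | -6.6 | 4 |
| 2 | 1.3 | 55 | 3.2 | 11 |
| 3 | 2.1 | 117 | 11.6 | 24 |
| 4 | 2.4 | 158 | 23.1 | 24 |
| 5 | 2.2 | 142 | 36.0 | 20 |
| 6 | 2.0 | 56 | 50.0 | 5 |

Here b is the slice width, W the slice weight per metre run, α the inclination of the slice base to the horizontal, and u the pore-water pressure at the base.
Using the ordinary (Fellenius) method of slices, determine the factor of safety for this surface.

Ordinary method of slices: FS = Σ[c'·Δl_i + (W_i cosα_i − u_i·Δl_i)·tanφ'] / Σ W_i sinα_i, with Δl_i = b_i / cosα_i.
Slice 1: Δl = 2.7/cos(-6.6°) = 2.718 m; N'_1 = 52·cos(-6.6°) − 4·2.718 = 40.8; c'Δl = 39.14; W sinα = -6.0
Slice 2: Δl = 1.3/cos3.2° = 1.302 m; N'_2 = 55·cos3.2° − 11·1.302 = 40.6; c'Δl = 18.75; W sinα = 3.1
Slice 3: Δl = 2.1/cos11.6° = 2.144 m; N'_3 = 117·cos11.6° − 24·2.144 = 63.2; c'Δl = 30.87; W sinα = 23.5
Slice 4: Δl = 2.4/cos23.1° = 2.609 m; N'_4 = 158·cos23.1° − 24·2.609 = 82.7; c'Δl = 37.57; W sinα = 62.0
Slice 5: Δl = 2.2/cos36.0° = 2.719 m; N'_5 = 142·cos36.0° − 20·2.719 = 60.5; c'Δl = 39.16; W sinα = 83.5
Slice 6: Δl = 2.0/cos50.0° = 3.111 m; N'_6 = 56·cos50.0° − 5·3.111 = 20.4; c'Δl = 44.80; W sinα = 42.9
Σc'Δl = 210.3 kN/m; ΣN' = 308.2 kN/m; ΣW sinα = 209.0 kN/m
Resisting = 210.3 + 308.2·tan23.7° = 210.3 + 135.3 = 345.6 kN/m
FS = 345.6 / 209.0 = 1.654

FS = 1.65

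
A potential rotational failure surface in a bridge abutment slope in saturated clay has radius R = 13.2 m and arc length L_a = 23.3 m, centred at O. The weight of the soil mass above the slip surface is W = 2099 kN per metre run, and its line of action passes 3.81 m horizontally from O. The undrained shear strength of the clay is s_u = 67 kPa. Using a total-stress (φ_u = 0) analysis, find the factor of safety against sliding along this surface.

FS = 2.58

Taking moments about the centre O, the resisting moment is provided by the undrained shear strength acting along the arc:
M_R = s_u·L_a·R = 67·23.30·13.2 = 20606.5 kN·m/m
M_D = W·d = 2099·3.81 = 7997.2 kN·m/m
FS = M_R / M_D = 20606.5 / 7997.2 = 2.577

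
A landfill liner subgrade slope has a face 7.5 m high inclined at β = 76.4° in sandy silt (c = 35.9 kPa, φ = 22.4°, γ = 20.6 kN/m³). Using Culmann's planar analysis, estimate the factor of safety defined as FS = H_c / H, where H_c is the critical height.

H_c = (4c/γ) · sinβ cosφ / [1 − cos(β − φ)]
    = (4·35.9/20.6) · sin76.4°·cos22.4° / [1 − cos54.0°]
    = 6.971 · 0.8986 / 0.4122 = 15.20 m
FS = H_c / H = 15.20 / 7.5 = 2.026

FS = 2.03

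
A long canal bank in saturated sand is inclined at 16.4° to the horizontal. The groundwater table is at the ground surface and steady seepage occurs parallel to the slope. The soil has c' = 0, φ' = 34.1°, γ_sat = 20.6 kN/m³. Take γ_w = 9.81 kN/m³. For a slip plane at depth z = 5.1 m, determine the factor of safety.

FS = 1.20

With seepage parallel to the slope and the water table at the surface, the effective normal stress on the slip plane uses the buoyant unit weight γ' = γ_sat − γ_w while the driving shear stress uses γ_sat:
FS = [c' + γ' z cos²β tanφ'] / [γ_sat z sinβ cosβ]
(For c' = 0 this reduces to FS = (γ'/γ_sat)·tanφ'/tanβ.)
γ' = 20.6 − 9.81 = 10.79 kN/m³
Numerator = 0.0 + 10.79·5.1·cos²16.4°·tan34.1° = 0.0 + 10.79·5.1·0.9203·0.6771 = 34.287 kPa
Denominator = 20.6·5.1·sin16.4°·cos16.4° = 20.6·5.1·0.2823·0.9593 = 28.456 kPa
FS = 34.287 / 28.456 = 1.205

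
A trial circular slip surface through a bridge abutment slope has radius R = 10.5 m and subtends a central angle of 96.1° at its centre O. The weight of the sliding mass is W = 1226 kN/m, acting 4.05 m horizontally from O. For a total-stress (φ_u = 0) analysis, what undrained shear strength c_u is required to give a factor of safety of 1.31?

c_u = 35.2 kPa

FS = c_u·L_a·R / (W·d), so c_u = FS·W·d / (L_a·R).
Arc length L_a = R·θ = 10.5·(96.1°·π/180) = 10.5·1.6773 = 17.61 m
c_u = 1.31·1226·4.05 / (17.61·10.5) = 6504.5 / 184.92 = 35.18 kPa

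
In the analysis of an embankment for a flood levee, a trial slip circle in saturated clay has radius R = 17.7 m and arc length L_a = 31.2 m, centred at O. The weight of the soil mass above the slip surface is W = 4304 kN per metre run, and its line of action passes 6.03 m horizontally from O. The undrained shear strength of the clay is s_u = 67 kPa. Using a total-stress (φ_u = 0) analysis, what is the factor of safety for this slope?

FS = 1.43

Taking moments about the centre O, the resisting moment is provided by the undrained shear strength acting along the arc:
M_R = s_u·L_a·R = 67·31.20·17.7 = 37000.1 kN·m/m
M_D = W·d = 4304·6.03 = 25953.1 kN·m/m
FS = M_R / M_D = 37000.1 / 25953.1 = 1.426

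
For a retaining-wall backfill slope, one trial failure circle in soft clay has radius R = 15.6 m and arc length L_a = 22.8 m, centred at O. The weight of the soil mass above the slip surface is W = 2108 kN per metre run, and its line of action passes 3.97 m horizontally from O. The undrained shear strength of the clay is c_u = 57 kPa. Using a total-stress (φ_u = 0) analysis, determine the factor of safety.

FS = 2.42

Taking moments about the centre O, the resisting moment is provided by the undrained shear strength acting along the arc:
M_R = c_u·L_a·R = 57·22.80·15.6 = 20273.8 kN·m/m
M_D = W·d = 2108·3.97 = 8368.8 kN·m/m
FS = M_R / M_D = 20273.8 / 8368.8 = 2.423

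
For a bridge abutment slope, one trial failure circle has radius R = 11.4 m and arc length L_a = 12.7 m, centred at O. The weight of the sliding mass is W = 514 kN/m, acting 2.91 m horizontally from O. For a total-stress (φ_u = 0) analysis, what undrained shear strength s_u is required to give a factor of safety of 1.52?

FS = s_u·L_a·R / (W·d), so s_u = FS·W·d / (L_a·R).
s_u = 1.52·514·2.91 / (12.70·11.4) = 2273.5 / 144.78 = 15.70 kPa

s_u = 15.7 kPa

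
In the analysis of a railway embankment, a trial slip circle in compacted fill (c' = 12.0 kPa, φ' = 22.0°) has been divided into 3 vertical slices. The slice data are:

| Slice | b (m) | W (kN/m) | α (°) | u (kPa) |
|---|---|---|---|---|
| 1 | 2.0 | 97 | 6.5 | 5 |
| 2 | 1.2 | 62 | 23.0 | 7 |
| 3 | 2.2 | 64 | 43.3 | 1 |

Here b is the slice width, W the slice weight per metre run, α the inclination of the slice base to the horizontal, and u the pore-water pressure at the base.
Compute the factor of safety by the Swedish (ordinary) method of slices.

FS = 1.87

Ordinary method of slices: FS = Σ[c'·Δl_i + (W_i cosα_i − u_i·Δl_i)·tanφ'] / Σ W_i sinα_i, with Δl_i = b_i / cosα_i.
Slice 1: Δl = 2.0/cos6.5° = 2.013 m; N'_1 = 97·cos6.5° − 5·2.013 = 86.3; c'Δl = 24.16; W sinα = 11.0
Slice 2: Δl = 1.2/cos23.0° = 1.304 m; N'_2 = 62·cos23.0° − 7·1.304 = 47.9; c'Δl = 15.64; W sinα = 24.2
Slice 3: Δl = 2.2/cos43.3° = 3.023 m; N'_3 = 64·cos43.3° − 1·3.023 = 43.6; c'Δl = 36.28; W sinα = 43.9
Σc'Δl = 76.1 kN/m; ΣN' = 177.8 kN/m; ΣW sinα = 79.1 kN/m
Resisting = 76.1 + 177.8·tan22.0° = 76.1 + 71.8 = 147.9 kN/m
FS = 147.9 / 79.1 = 1.870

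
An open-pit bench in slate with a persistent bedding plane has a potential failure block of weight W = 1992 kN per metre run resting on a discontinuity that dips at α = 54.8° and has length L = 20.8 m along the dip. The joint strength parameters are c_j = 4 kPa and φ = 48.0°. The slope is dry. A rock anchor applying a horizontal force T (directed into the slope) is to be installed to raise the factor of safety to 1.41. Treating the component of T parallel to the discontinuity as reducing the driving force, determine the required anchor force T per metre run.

T = 544 kN/m

Resolving forces along and normal to the sliding plane, with the horizontal anchor force T adding T·sinα to the effective normal force and T·cosα acting up the plane against the driving force:
FS = [c_jL + (W cosα + T sinα) tanφ] / [W sinα − T cosα]
Without the anchor: N' = 1148.3 kN/m, driving T_d = 1627.8 kN/m, resisting R = 4·20.8 + 1148.3·tan48.0° = 1358.5 kN/m, FS = 0.83.
Setting FS = 1.41 and solving for T:
1.41·(1627.8 − T cos54.8°) = 1358.5 + T sin54.8°·tan48.0°
T·(sin54.8°·tan48.0° + 1.41·cos54.8°) = 1.41·1627.8 − 1358.5
T·(0.8171·1.1106 + 1.41·0.5764) = 2295.1 − 1358.5 = 936.7
T·1.7203 = 936.7
T = 544.5 kN/m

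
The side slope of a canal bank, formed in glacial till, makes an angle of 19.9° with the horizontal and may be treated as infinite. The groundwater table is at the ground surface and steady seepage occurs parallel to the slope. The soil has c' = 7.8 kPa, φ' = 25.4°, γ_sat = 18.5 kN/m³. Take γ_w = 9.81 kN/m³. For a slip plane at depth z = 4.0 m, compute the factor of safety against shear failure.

FS = 0.95

With seepage parallel to the slope and the water table at the surface, the effective normal stress on the slip plane uses the buoyant unit weight γ' = γ_sat − γ_w while the driving shear stress uses γ_sat:
FS = [c' + γ' z cos²β tanφ'] / [γ_sat z sinβ cosβ]
γ' = 18.5 − 9.81 = 8.69 kN/m³
Numerator = 7.8 + 8.69·4.0·cos²19.9°·tan25.4° = 7.8 + 8.69·4.0·0.8841·0.4748 = 22.393 kPa
Denominator = 18.5·4.0·sin19.9°·cos19.9° = 18.5·4.0·0.3404·0.9403 = 23.684 kPa
FS = 22.393 / 23.684 = 0.945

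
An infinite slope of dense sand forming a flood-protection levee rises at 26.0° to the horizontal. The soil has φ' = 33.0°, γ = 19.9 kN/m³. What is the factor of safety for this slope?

FS = 1.33

For a dry cohesionless infinite slope the factor of safety is FS = tanφ' / tanβ.
FS = tan33.0° / tan26.0° = 0.6494 / 0.4877 = 1.331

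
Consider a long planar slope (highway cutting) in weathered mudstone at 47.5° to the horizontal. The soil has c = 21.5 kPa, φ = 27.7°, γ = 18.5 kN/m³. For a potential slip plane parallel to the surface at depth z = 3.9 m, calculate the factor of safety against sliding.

FS = 1.08

For an infinite slope with a slip plane parallel to the surface (no pore pressure): FS = [c + γz cos²β tanφ] / [γz sinβ cosβ].
γz = 18.5·3.9 = 72.15 kN/m²
Numerator = 21.5 + 72.15·cos²47.5°·tan27.7° = 21.5 + 72.15·0.4564·0.5250 = 38.789 kPa
Denominator = 72.15·sin47.5°·cos47.5° = 72.15·0.7373·0.6756 = 35.938 kPa
FS = 38.789 / 35.938 = 1.079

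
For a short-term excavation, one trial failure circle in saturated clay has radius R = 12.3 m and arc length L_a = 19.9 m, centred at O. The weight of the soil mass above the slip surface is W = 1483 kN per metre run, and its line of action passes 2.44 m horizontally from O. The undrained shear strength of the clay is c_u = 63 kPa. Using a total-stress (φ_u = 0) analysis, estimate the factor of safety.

FS = 4.26

Taking moments about the centre O, the resisting moment is provided by the undrained shear strength acting along the arc:
M_R = c_u·L_a·R = 63·19.90·12.3 = 15420.5 kN·m/m
M_D = W·d = 1483·2.44 = 3618.5 kN·m/m
FS = M_R / M_D = 15420.5 / 3618.5 = 4.262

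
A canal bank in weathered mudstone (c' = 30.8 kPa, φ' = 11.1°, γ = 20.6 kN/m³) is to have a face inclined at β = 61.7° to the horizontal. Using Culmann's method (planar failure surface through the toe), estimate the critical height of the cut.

H_c = 14.15 m

Culmann's analysis gives the critical failure plane at α_cr = (β + φ')/2 = (61.7 + 11.1)/2 = 36.4°, and the critical height
H_c = (4c'/γ) · sinβ cosφ' / [1 − cos(β − φ')]
    = (4·30.8/20.6) · sin61.7°·cos11.1° / [1 − cos(50.6°)]
    = 5.981 · 0.8805·0.9813 / [1 − 0.6347]
    = 5.981 · 0.8640 / 0.3653
    = 14.15 m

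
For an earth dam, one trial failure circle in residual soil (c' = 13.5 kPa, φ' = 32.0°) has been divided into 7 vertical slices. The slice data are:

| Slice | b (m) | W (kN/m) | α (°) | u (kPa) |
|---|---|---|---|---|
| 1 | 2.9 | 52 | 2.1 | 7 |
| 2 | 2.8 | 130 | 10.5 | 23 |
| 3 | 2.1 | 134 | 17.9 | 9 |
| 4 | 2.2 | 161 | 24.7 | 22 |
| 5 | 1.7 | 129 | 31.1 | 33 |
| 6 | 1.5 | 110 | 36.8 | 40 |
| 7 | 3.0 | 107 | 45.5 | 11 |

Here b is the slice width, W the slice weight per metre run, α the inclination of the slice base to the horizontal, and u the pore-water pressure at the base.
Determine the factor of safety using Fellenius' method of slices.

FS = 1.42

Ordinary method of slices: FS = Σ[c'·Δl_i + (W_i cosα_i − u_i·Δl_i)·tanφ'] / Σ W_i sinα_i, with Δl_i = b_i / cosα_i.
Slice 1: Δl = 2.9/cos2.1° = 2.902 m; N'_1 = 52·cos2.1° − 7·2.902 = 31.7; c'Δl = 39.18; W sinα = 1.9
Slice 2: Δl = 2.8/cos10.5° = 2.848 m; N'_2 = 130·cos10.5° − 23·2.848 = 62.3; c'Δl = 38.44; W sinα = 23.7
Slice 3: Δl = 2.1/cos17.9° = 2.207 m; N'_3 = 134·cos17.9° − 9·2.207 = 107.7; c'Δl = 29.79; W sinα = 41.2
Slice 4: Δl = 2.2/cos24.7° = 2.422 m; N'_4 = 161·cos24.7° − 22·2.422 = 93.0; c'Δl = 32.69; W sinα = 67.3
Slice 5: Δl = 1.7/cos31.1° = 1.985 m; N'_5 = 129·cos31.1° − 33·1.985 = 44.9; c'Δl = 26.80; W sinα = 66.6
Slice 6: Δl = 1.5/cos36.8° = 1.873 m; N'_6 = 110·cos36.8° − 40·1.873 = 13.1; c'Δl = 25.29; W sinα = 65.9
Slice 7: Δl = 3.0/cos45.5° = 4.280 m; N'_7 = 107·cos45.5° − 11·4.280 = 27.9; c'Δl = 57.78; W sinα = 76.3
Σc'Δl = 250.0 kN/m; ΣN' = 380.6 kN/m; ΣW sinα = 342.9 kN/m
Resisting = 250.0 + 380.6·tan32.0° = 250.0 + 237.8 = 487.8 kN/m
FS = 487.8 / 342.9 = 1.423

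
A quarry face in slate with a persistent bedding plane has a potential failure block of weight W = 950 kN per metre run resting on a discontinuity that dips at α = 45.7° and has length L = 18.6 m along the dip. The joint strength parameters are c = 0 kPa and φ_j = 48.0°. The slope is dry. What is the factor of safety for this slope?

Resolving the block weight along and normal to the plane and applying the Mohr–Coulomb strength on the joint:
N' = W cosα = 950·cos45.7° = 663.5 kN/m
Driving force T = W sinα = 950·sin45.7° = 679.9 kN/m
Resisting force R = c·L + N'·tanφ_j = 0·18.6 + 663.5·tan48.0° = 0.0 + 736.9 = 736.9 kN/m
FS = R / T = 736.9 / 679.9 = 1.084

FS = 1.08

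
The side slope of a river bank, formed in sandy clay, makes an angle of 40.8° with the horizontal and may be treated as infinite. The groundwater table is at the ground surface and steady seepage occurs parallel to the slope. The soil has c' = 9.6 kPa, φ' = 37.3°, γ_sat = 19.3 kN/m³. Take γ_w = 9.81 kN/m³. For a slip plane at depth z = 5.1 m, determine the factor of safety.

FS = 0.63

With seepage parallel to the slope and the water table at the surface, the effective normal stress on the slip plane uses the buoyant unit weight γ' = γ_sat − γ_w while the driving shear stress uses γ_sat:
FS = [c' + γ' z cos²β tanφ'] / [γ_sat z sinβ cosβ]
γ' = 19.3 − 9.81 = 9.49 kN/m³
Numerator = 9.6 + 9.49·5.1·cos²40.8°·tan37.3° = 9.6 + 9.49·5.1·0.5730·0.7618 = 30.728 kPa
Denominator = 19.3·5.1·sin40.8°·cos40.8° = 19.3·5.1·0.6534·0.7570 = 48.687 kPa
FS = 30.728 / 48.687 = 0.631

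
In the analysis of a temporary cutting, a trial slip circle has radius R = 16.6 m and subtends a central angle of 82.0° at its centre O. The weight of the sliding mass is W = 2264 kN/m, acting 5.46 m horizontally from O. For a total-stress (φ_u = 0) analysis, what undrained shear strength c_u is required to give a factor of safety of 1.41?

FS = c_u·L_a·R / (W·d), so c_u = FS·W·d / (L_a·R).
Arc length L_a = R·θ = 16.6·(82.0°·π/180) = 16.6·1.4312 = 23.76 m
c_u = 1.41·2264·5.46 / (23.76·16.6) = 17429.6 / 394.37 = 44.20 kPa

c_u = 44.2 kPa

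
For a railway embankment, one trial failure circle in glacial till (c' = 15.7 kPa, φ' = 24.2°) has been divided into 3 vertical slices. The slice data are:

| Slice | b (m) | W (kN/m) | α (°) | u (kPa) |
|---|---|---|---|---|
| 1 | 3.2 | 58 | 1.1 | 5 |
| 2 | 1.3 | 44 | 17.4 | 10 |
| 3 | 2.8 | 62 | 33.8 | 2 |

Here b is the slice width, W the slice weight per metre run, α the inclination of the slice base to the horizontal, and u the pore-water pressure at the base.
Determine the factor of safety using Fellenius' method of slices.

FS = 3.62

Ordinary method of slices: FS = Σ[c'·Δl_i + (W_i cosα_i − u_i·Δl_i)·tanφ'] / Σ W_i sinα_i, with Δl_i = b_i / cosα_i.
Slice 1: Δl = 3.2/cos1.1° = 3.201 m; N'_1 = 58·cos1.1° − 5·3.201 = 42.0; c'Δl = 50.25; W sinα = 1.1
Slice 2: Δl = 1.3/cos17.4° = 1.362 m; N'_2 = 44·cos17.4° − 10·1.362 = 28.4; c'Δl = 21.39; W sinα = 13.2
Slice 3: Δl = 2.8/cos33.8° = 3.369 m; N'_3 = 62·cos33.8° − 2·3.369 = 44.8; c'Δl = 52.90; W sinα = 34.5
Σc'Δl = 124.5 kN/m; ΣN' = 115.1 kN/m; ΣW sinα = 48.8 kN/m
Resisting = 124.5 + 115.1·tan24.2° = 124.5 + 51.7 = 176.3 kN/m
FS = 176.3 / 48.8 = 3.615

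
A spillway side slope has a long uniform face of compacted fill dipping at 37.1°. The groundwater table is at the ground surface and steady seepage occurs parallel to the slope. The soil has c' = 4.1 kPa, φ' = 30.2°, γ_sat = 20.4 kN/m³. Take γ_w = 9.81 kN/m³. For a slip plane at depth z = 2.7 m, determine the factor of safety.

FS = 0.55

With seepage parallel to the slope and the water table at the surface, the effective normal stress on the slip plane uses the buoyant unit weight γ' = γ_sat − γ_w while the driving shear stress uses γ_sat:
FS = [c' + γ' z cos²β tanφ'] / [γ_sat z sinβ cosβ]
γ' = 20.4 − 9.81 = 10.59 kN/m³
Numerator = 4.1 + 10.59·2.7·cos²37.1°·tan30.2° = 4.1 + 10.59·2.7·0.6361·0.5820 = 14.686 kPa
Denominator = 20.4·2.7·sin37.1°·cos37.1° = 20.4·2.7·0.6032·0.7976 = 26.499 kPa
FS = 14.686 / 26.499 = 0.554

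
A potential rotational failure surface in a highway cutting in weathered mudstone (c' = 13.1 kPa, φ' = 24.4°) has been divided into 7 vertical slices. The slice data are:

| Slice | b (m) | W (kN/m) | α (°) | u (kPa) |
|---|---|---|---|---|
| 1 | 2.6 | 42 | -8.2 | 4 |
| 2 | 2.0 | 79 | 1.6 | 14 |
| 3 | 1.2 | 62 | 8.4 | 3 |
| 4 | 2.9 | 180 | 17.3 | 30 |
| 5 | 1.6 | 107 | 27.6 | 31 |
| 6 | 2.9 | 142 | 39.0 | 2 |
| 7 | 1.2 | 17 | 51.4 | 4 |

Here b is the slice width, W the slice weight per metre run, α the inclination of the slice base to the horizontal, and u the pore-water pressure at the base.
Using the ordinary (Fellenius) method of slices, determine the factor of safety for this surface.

Ordinary method of slices: FS = Σ[c'·Δl_i + (W_i cosα_i − u_i·Δl_i)·tanφ'] / Σ W_i sinα_i, with Δl_i = b_i / cosα_i.
Slice 1: Δl = 2.6/cos(-8.2°) = 2.627 m; N'_1 = 42·cos(-8.2°) − 4·2.627 = 31.1; c'Δl = 34.41; W sinα = -6.0
Slice 2: Δl = 2.0/cos1.6° = 2.001 m; N'_2 = 79·cos1.6° − 14·2.001 = 51.0; c'Δl = 26.21; W sinα = 2.2
Slice 3: Δl = 1.2/cos8.4° = 1.213 m; N'_3 = 62·cos8.4° − 3·1.213 = 57.7; c'Δl = 15.89; W sinα = 9.1
Slice 4: Δl = 2.9/cos17.3° = 3.037 m; N'_4 = 180·cos17.3° − 30·3.037 = 80.7; c'Δl = 39.79; W sinα = 53.5
Slice 5: Δl = 1.6/cos27.6° = 1.805 m; N'_5 = 107·cos27.6° − 31·1.805 = 38.9; c'Δl = 23.65; W sinα = 49.6
Slice 6: Δl = 2.9/cos39.0° = 3.732 m; N'_6 = 142·cos39.0° − 2·3.732 = 102.9; c'Δl = 48.88; W sinα = 89.4
Slice 7: Δl = 1.2/cos51.4° = 1.923 m; N'_7 = 17·cos51.4° − 4·1.923 = 2.9; c'Δl = 25.20; W sinα = 13.3
Σc'Δl = 214.0 kN/m; ΣN' = 365.1 kN/m; ΣW sinα = 211.0 kN/m
Resisting = 214.0 + 365.1·tan24.4° = 214.0 + 165.6 = 379.7 kN/m
FS = 379.7 / 211.0 = 1.799

FS = 1.80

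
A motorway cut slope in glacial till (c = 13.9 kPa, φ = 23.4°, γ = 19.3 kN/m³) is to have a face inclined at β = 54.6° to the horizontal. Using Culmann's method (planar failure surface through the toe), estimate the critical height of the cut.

H_c = 14.90 m

Culmann's analysis gives the critical failure plane at α_cr = (β + φ)/2 = (54.6 + 23.4)/2 = 39.0°, and the critical height
H_c = (4c/γ) · sinβ cosφ / [1 − cos(β − φ)]
    = (4·13.9/19.3) · sin54.6°·cos23.4° / [1 − cos(31.2°)]
    = 2.881 · 0.8151·0.9178 / [1 − 0.8554]
    = 2.881 · 0.7481 / 0.1446
    = 14.90 m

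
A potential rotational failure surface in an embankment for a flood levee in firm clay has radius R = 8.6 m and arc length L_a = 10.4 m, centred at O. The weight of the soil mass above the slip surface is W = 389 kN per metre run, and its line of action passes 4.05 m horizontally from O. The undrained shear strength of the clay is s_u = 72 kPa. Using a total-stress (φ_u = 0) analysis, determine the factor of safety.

FS = 4.09

Taking moments about the centre O, the resisting moment is provided by the undrained shear strength acting along the arc:
M_R = s_u·L_a·R = 72·10.40·8.6 = 6439.7 kN·m/m
M_D = W·d = 389·4.05 = 1575.4 kN·m/m
FS = M_R / M_D = 6439.7 / 1575.4 = 4.088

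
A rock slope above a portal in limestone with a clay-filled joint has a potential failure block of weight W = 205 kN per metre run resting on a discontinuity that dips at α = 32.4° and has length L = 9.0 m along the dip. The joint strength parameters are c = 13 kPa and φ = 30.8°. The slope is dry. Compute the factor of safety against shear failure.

Resolving the block weight along and normal to the plane and applying the Mohr–Coulomb strength on the joint:
N' = W cosα = 205·cos32.4° = 173.1 kN/m
Driving force T = W sinα = 205·sin32.4° = 109.8 kN/m
Resisting force R = c·L + N'·tanφ = 13·9.0 + 173.1·tan30.8° = 117.0 + 103.2 = 220.2 kN/m
FS = R / T = 220.2 / 109.8 = 2.004

FS = 2.00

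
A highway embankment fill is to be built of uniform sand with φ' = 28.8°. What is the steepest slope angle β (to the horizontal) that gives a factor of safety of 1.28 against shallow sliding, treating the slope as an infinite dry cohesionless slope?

For an infinite dry cohesionless slope FS = tanφ'/tanβ, so tanβ = tanφ' / FS.
tanβ = tan28.8° / 1.28 = 0.5498 / 1.28 = 0.4295
β = arctan(0.4295) = 23.24°

β = 23.2°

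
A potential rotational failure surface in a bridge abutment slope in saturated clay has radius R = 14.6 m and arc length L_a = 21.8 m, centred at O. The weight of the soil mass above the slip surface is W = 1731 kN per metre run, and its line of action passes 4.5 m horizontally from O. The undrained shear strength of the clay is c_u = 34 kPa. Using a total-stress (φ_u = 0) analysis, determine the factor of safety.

Taking moments about the centre O, the resisting moment is provided by the undrained shear strength acting along the arc:
M_R = c_u·L_a·R = 34·21.80·14.6 = 10821.5 kN·m/m
M_D = W·d = 1731·4.5 = 7789.5 kN·m/m
FS = M_R / M_D = 10821.5 / 7789.5 = 1.389

FS = 1.39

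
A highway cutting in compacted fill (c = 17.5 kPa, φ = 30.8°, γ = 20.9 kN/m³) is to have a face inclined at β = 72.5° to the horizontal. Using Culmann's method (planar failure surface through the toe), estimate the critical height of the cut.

H_c = 10.83 m

Culmann's analysis gives the critical failure plane at α_cr = (β + φ)/2 = (72.5 + 30.8)/2 = 51.6°, and the critical height
H_c = (4c/γ) · sinβ cosφ / [1 − cos(β − φ)]
    = (4·17.5/20.9) · sin72.5°·cos30.8° / [1 − cos(41.7°)]
    = 3.349 · 0.9537·0.8590 / [1 − 0.7466]
    = 3.349 · 0.8192 / 0.2534
    = 10.83 m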